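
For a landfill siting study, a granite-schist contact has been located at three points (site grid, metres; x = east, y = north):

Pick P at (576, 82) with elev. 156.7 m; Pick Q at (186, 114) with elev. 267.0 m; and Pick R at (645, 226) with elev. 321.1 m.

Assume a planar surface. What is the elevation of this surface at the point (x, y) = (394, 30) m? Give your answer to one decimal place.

Let the plane be z = a·x + b·y + c.
Pick Q−Pick P: −390a + 32b = 110.3;  Pick R−Pick P: 69a + 144b = 164.4.
Solving gives a = −0.18199, b = 1.22887.
Then c = 156.7 − a·576 − b·82 = 160.76.
At (394, 30): z = −71.7 + 36.9 + 160.76 = 125.9 m.

125.9 m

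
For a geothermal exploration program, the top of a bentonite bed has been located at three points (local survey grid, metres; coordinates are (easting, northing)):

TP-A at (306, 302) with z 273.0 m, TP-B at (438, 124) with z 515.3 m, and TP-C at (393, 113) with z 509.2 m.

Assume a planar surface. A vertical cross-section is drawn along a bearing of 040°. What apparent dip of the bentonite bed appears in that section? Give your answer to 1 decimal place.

Two edge vectors: TP-A→TP-B = (132, -178, 242.3), TP-A→TP-C = (87, -189, 236.2).
Normal n = (TP-A→TP-B) × (TP-A→TP-C) = (3751.1, -10098.3, -9462).
So ∂z/∂E = −n_x/n_z = 0.39644 and ∂z/∂N = −n_y/n_z = −1.06725.
Unit vector along 040° is (sin 40°, cos 40°) = (0.6428, 0.7660).
Slope in that direction = a·(0.6428) + b·(0.7660) = −0.56273.
Apparent dip = arctan|0.56273| = 29.4° (true dip is 48.7°, so apparent ≤ true as expected).

29.4°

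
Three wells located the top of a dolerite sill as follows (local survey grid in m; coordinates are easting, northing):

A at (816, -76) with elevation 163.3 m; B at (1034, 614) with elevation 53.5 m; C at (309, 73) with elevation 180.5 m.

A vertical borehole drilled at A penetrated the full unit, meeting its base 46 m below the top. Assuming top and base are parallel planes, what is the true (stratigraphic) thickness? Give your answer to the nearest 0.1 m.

45.5 m

Two edge vectors: A→B = (218, 690, -109.8), A→C = (-507, 149, 17.2).
Normal n = (A→B) × (A→C) = (28228.2, 51919, 382312).
So ∂z/∂easting = −n_x/n_z = −0.07384 and ∂z/∂northing = −n_y/n_z = −0.13580.
|∇z| = √(a²+b²) = 0.15458, so dip δ = arctan(0.15458) = 8.79°.
True thickness = vertical thickness × cos δ = 46 × cos 8.79° = 45.5 m.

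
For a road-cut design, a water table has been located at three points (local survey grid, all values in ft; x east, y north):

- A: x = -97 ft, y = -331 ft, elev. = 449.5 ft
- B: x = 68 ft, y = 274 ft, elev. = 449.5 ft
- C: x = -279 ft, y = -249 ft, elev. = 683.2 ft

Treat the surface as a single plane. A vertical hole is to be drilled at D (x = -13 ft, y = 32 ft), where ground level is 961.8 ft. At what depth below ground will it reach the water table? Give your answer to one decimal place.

495.1 ft

Two edge vectors: A→B = (165, 605, 0), A→C = (-182, 82, 233.7).
Normal n = (A→B) × (A→C) = (141388.5, -38560.5, 123640).
So ∂z/∂x = −n_x/n_z = −1.14355 and ∂z/∂y = −n_y/n_z = 0.31188.
Intercept c from A: 449.5 − 110.92 + 103.23 = 441.81.
At (-13, 32): z_contact = 14.87 + 9.98 + 441.81 = 466.65 ft.
Depth below ground = 961.8 − 466.65 = 495.1 ft.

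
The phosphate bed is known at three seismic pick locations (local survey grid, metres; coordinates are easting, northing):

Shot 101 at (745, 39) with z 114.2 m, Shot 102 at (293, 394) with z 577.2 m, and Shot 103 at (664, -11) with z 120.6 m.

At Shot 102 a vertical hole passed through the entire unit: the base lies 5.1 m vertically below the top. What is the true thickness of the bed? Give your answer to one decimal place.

Let the plane be z = a·easting + b·northing + c.
Shot 102−Shot 101: −452a + 355b = 463;  Shot 103−Shot 101: −81a − 50b = 6.4.
Solving gives a = −0.49502, b = 0.67394.
|∇z| = √(a²+b²) = 0.83621, so dip δ = arctan(0.83621) = 39.90°.
True thickness = vertical thickness × cos δ = 5.1 × cos 39.90° = 3.9 m.

3.9 m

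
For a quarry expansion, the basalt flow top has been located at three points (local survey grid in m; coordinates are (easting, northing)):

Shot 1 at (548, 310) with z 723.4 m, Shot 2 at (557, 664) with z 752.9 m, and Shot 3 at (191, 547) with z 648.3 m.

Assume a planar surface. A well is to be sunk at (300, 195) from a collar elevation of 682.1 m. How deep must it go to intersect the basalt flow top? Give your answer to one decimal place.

32.3 m

Two edge vectors: Shot 1→Shot 2 = (9, 354, 29.5), Shot 1→Shot 3 = (-357, 237, -75.1).
Normal n = (Shot 1→Shot 2) × (Shot 1→Shot 3) = (-33576.9, -9855.6, 128511).
So ∂z/∂E = −n_x/n_z = 0.26128 and ∂z/∂N = −n_y/n_z = 0.07669.
Intercept c from Shot 1: 723.4 − 143.18 − 23.77 = 556.45.
At (300, 195): z_contact = 78.38 + 14.95 + 556.45 = 649.78 m.
Depth below ground = 682.1 − 649.78 = 32.3 m.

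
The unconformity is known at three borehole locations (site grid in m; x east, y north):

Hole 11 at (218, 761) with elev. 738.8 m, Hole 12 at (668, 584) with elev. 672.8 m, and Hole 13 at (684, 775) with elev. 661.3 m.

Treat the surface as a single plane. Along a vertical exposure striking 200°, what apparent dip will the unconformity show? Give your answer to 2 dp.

Two edge vectors: Hole 11→Hole 12 = (450, -177, -66), Hole 11→Hole 13 = (466, 14, -77.5).
Normal n = (Hole 11→Hole 12) × (Hole 11→Hole 13) = (14641.5, 4119, 88782).
So ∂z/∂x = −n_x/n_z = −0.16492 and ∂z/∂y = −n_y/n_z = −0.04639.
Unit vector along 200° is (sin 200°, cos 200°) = (-0.3420, -0.9397).
Slope in that direction = a·(-0.3420) + b·(-0.9397) = 0.10000.
Apparent dip = arctan|0.10000| = 5.71° (true dip is 9.7°, so apparent ≤ true as expected).

5.71°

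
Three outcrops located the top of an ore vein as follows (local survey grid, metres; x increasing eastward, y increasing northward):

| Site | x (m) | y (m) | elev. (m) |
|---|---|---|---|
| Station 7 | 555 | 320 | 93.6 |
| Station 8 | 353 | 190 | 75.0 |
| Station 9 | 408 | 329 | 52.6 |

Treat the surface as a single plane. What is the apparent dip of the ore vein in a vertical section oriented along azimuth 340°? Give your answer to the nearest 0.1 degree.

18.7°

Two edge vectors: Station 7→Station 8 = (-202, -130, -18.6), Station 7→Station 9 = (-147, 9, -41).
Normal n = (Station 7→Station 8) × (Station 7→Station 9) = (5497.4, -5547.8, -20928).
So ∂z/∂x = −n_x/n_z = 0.26268 and ∂z/∂y = −n_y/n_z = −0.26509.
Unit vector along 340° is (sin 340°, cos 340°) = (-0.3420, 0.9397).
Slope in that direction = a·(-0.3420) + b·(0.9397) = −0.33895.
Apparent dip = arctan|0.33895| = 18.7° (true dip is 20.5°, so apparent ≤ true as expected).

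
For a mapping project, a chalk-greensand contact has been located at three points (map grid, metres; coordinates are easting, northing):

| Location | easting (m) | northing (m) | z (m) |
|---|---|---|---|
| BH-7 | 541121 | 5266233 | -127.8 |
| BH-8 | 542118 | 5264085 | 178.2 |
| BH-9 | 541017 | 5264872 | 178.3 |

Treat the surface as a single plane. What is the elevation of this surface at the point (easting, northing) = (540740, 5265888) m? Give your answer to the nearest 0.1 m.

Two edge vectors: BH-7→BH-8 = (997, -2148, 306), BH-7→BH-9 = (-104, -1361, 306.1).
Normal n = (BH-7→BH-8) × (BH-7→BH-9) = (-241036.8, -337005.7, -1580309).
So ∂z/∂easting = −n_x/n_z = −0.152525107 and ∂z/∂northing = −n_y/n_z = −0.213253041.
Intercept c from BH-7: -127.8 + 82534.54 + 1123040.20 = 1205446.94.
At (540740, 5265888): z = −82476.4 − 1122966.6 + 1205446.94 = 3.9 m.

3.9 m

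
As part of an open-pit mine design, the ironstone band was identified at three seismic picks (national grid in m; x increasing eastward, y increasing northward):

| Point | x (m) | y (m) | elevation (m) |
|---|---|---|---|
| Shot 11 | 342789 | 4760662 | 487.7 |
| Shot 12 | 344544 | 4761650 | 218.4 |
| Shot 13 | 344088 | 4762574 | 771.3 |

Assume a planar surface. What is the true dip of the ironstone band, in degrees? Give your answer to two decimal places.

29.28°

Two edge vectors: Shot 11→Shot 12 = (1755, 988, -269.3), Shot 11→Shot 13 = (1299, 1912, 283.6).
Normal n = (Shot 11→Shot 12) × (Shot 11→Shot 13) = (795098.4, -847538.7, 2072148).
So ∂z/∂x = −n_x/n_z = −0.38371 and ∂z/∂y = −n_y/n_z = 0.40901.
Gradient magnitude |∇z| = √(a² + b²) = √(0.14723 + 0.16729) = 0.56082.
True dip = arctan(0.56082) = 29.28°, dipping toward SE (azimuth ≈ 137°).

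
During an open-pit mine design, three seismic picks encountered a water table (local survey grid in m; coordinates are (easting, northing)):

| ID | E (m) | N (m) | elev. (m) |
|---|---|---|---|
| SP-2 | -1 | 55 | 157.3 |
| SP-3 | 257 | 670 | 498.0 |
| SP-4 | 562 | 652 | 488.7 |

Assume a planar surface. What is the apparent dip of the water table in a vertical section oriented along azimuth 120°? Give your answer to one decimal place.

Two edge vectors: SP-2→SP-3 = (258, 615, 340.7), SP-2→SP-4 = (563, 597, 331.4).
Normal n = (SP-2→SP-3) × (SP-2→SP-4) = (413.1, 106312.9, -192219).
So ∂z/∂E = −n_x/n_z = 0.00215 and ∂z/∂N = −n_y/n_z = 0.55308.
Unit vector along 120° is (sin 120°, cos 120°) = (0.8660, -0.5000).
Slope in that direction = a·(0.8660) + b·(-0.5000) = −0.27468.
Apparent dip = arctan|0.27468| = 15.4° (true dip is 28.9°, so apparent ≤ true as expected).

15.4°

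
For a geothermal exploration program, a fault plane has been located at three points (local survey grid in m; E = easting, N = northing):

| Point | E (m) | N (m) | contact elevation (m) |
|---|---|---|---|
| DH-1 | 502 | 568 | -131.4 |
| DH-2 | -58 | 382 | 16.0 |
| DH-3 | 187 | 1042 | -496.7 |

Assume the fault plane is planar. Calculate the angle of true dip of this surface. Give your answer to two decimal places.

Let the plane be z = a·E + b·N + c.
DH-2−DH-1: −560a − 186b = 147.4;  DH-3−DH-1: −315a + 474b = −365.3.
Solving gives a = −0.00593, b = −0.77462.
Gradient magnitude |∇z| = √(a² + b²) = √(0.00004 + 0.60003) = 0.77464.
True dip = arctan(0.77464) = 37.76°, dipping toward N (azimuth ≈ 000°).

37.76°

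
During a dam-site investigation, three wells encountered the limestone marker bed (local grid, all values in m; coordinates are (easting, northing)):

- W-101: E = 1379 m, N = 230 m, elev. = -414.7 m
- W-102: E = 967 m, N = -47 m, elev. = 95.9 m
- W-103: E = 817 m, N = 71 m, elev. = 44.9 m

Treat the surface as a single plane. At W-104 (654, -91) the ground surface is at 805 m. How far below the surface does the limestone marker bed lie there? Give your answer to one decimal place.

Two edge vectors: W-101→W-102 = (-412, -277, 510.6), W-101→W-103 = (-562, -159, 459.6).
Normal n = (W-101→W-102) × (W-101→W-103) = (-46123.8, -97602, -90166).
So ∂z/∂E = −n_x/n_z = −0.511543 and ∂z/∂N = −n_y/n_z = −1.082470.
Intercept c from W-101: -414.7 + 705.42 + 248.97 = 539.69.
At (654, -91): z_contact = −334.55 + 98.50 + 539.69 = 303.64 m.
Depth below ground = 805 − 303.64 = 501.4 m.

501.4 m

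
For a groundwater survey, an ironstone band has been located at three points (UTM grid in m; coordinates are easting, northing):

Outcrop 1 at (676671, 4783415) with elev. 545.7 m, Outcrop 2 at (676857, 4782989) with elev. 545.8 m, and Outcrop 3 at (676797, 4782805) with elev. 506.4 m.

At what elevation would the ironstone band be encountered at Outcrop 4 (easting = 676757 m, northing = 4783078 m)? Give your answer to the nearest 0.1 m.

Two edge vectors: Outcrop 1→Outcrop 2 = (186, -426, 0.1), Outcrop 1→Outcrop 3 = (126, -610, -39.3).
Normal n = (Outcrop 1→Outcrop 2) × (Outcrop 1→Outcrop 3) = (16802.8, 7322.4, -59784).
So ∂z/∂easting = −n_x/n_z = 0.281058477 and ∂z/∂northing = −n_y/n_z = 0.122480931.
Intercept c from Outcrop 1: 545.7 − 190184.12 − 585877.12 = −775515.55.
At (676757, 4783078): z = 190208.3 + 585835.8 − 775515.55 = 528.6 m.

528.6 m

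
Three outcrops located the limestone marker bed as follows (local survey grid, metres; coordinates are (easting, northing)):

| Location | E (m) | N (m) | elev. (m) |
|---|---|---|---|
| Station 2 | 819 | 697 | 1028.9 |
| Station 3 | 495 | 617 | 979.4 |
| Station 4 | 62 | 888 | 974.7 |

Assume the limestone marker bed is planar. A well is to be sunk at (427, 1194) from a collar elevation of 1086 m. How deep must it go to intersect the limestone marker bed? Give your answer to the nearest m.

Let the plane be z = a·E + b·N + c.
Station 3−Station 2: −324a − 80b = −49.5;  Station 4−Station 2: −757a + 191b = −54.2.
Solving gives a = 0.11263, b = 0.16261.
Then c = 1028.9 − a·819 − b·697 = 823.32.
At (427, 1194): z_contact = 48.1 + 194.2 + 823.32 = 1065.6 m.
Depth below ground = 1086 − 1065.6 = 20 m.

20 m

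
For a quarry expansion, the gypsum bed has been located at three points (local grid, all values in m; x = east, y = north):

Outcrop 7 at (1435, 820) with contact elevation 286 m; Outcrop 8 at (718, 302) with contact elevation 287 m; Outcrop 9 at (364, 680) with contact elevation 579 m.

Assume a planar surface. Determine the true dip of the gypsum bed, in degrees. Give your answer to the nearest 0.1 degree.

Let the plane be z = a·x + b·y + c.
Outcrop 8−Outcrop 7: −717a − 518b = 1;  Outcrop 9−Outcrop 7: −1071a − 140b = 293.
Solving gives a = −0.33370, b = 0.45997.
Gradient magnitude |∇z| = √(a² + b²) = √(0.11136 + 0.21157) = 0.56827.
True dip = arctan(0.56827) = 29.6°, dipping toward SE (azimuth ≈ 144°).

29.6°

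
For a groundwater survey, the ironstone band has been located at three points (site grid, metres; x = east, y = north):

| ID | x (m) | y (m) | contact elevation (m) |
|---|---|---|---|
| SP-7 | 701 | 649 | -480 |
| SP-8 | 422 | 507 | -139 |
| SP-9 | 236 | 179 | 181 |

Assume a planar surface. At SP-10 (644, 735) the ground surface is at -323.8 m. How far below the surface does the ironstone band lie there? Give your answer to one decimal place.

132.2 m

Let the plane be z = a·x + b·y + c.
SP-8−SP-7: −279a − 142b = 341;  SP-9−SP-7: −465a − 470b = 661.
Solving gives a = −1.02009, b = −0.39714.
Then c = -480 − a·701 − b·649 = 492.83.
At (644, 735): z_contact = −656.94 − 291.90 + 492.83 = -456.01 m.
Depth below ground = -323.8 − (-456.01) = 132.2 m.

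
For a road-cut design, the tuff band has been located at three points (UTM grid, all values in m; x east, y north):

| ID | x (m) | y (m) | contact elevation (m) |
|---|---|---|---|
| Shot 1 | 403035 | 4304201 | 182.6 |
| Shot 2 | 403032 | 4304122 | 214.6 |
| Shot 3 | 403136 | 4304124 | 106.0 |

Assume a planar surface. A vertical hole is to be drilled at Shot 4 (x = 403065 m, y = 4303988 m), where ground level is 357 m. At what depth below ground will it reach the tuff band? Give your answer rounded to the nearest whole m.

Two edge vectors: Shot 1→Shot 2 = (-3, -79, 32), Shot 1→Shot 3 = (101, -77, -76.6).
Normal n = (Shot 1→Shot 2) × (Shot 1→Shot 3) = (8515.4, 3002.2, 8210).
So ∂z/∂x = −n_x/n_z = −1.03719854 and ∂z/∂y = −n_y/n_z = −0.36567600.
Intercept c from Shot 1: 182.6 + 418027.31 + 1573943.03 = 1992152.94.
At (403065, 4303988): z_contact = −418058.4 − 1573865.1 + 1992152.94 = 229.4 m.
Depth below ground = 357 − 229.4 = 128 m.

128 m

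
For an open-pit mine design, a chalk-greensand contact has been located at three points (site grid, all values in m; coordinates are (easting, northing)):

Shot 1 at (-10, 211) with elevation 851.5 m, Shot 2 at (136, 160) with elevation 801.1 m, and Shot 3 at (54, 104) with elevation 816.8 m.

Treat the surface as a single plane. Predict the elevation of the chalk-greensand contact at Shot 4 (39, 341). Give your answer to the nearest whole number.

856 m

Let the plane be z = a·E + b·N + c.
Shot 2−Shot 1: 146a − 51b = −50.4;  Shot 3−Shot 1: 64a − 107b = −34.7.
Solving gives a = −0.29318, b = 0.14894.
Then c = 851.5 − a·-10 − b·211 = 817.14.
At (39, 341): z = −11.4 + 50.8 + 817.14 = 856.5 m.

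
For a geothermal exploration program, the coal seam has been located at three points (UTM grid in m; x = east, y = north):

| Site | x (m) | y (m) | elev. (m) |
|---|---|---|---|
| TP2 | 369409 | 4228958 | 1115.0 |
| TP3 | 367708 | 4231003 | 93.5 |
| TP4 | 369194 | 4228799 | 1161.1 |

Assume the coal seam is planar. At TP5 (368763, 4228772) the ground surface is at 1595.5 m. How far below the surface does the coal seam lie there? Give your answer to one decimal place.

Two edge vectors: TP2→TP3 = (-1701, 2045, -1021.5), TP2→TP4 = (-215, -159, 46.1).
Normal n = (TP2→TP3) × (TP2→TP4) = (-68144, 298038.6, 710134).
So ∂z/∂x = −n_x/n_z = 0.095959354 and ∂z/∂y = −n_y/n_z = −0.419693466.
Intercept c from TP2: 1115 − 35448.25 + 1774866.04 = 1740532.79.
At (368763, 4228772): z_contact = 35386.26 − 1774787.98 + 1740532.79 = 1131.07 m.
Depth below ground = 1595.5 − 1131.07 = 464.4 m.

464.4 m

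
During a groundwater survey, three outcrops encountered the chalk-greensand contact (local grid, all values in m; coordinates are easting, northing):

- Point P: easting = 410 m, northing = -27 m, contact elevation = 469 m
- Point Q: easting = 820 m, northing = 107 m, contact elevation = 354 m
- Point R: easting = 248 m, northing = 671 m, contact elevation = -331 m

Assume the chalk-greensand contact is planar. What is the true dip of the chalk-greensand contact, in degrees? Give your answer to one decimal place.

48.5°

Two edge vectors: Point P→Point Q = (410, 134, -115), Point P→Point R = (-162, 698, -800).
Normal n = (Point P→Point Q) × (Point P→Point R) = (-26930, 346630, 307888).
So ∂z/∂easting = −n_x/n_z = 0.08747 and ∂z/∂northing = −n_y/n_z = −1.12583.
Gradient magnitude |∇z| = √(a² + b²) = √(0.00765 + 1.26750) = 1.12922.
True dip = arctan(1.12922) = 48.5°, dipping toward N (azimuth ≈ 356°).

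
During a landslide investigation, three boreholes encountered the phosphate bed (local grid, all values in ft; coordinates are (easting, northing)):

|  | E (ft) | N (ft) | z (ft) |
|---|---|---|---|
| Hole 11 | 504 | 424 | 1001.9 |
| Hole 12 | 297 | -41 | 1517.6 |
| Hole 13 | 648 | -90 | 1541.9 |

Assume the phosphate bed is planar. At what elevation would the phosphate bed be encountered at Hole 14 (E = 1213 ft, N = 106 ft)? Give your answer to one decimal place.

Let the plane be z = a·E + b·N + c.
Hole 12−Hole 11: −207a − 465b = 515.7;  Hole 13−Hole 11: 144a − 514b = 540.
Solving gives a = −0.080584, b = −1.073160.
Then c = 1001.9 − a·504 − b·424 = 1497.53.
At (1213, 106): z = −97.7 − 113.8 + 1497.53 = 1286.0 ft.

1286.0 ft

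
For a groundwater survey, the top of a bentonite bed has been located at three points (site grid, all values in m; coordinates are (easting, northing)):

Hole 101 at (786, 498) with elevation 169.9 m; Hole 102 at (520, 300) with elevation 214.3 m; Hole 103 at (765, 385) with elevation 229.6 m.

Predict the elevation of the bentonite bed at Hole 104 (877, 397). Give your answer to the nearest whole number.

252 m

Two edge vectors: Hole 101→Hole 102 = (-266, -198, 44.4), Hole 101→Hole 103 = (-21, -113, 59.7).
Normal n = (Hole 101→Hole 102) × (Hole 101→Hole 103) = (-6803.4, 14947.8, 25900).
So ∂z/∂E = −n_x/n_z = 0.26268 and ∂z/∂N = −n_y/n_z = −0.57714.
Intercept c from Hole 101: 169.9 − 206.47 + 287.41 = 250.85.
At (877, 397): z = 230.4 − 229.1 + 250.85 = 252.1 m.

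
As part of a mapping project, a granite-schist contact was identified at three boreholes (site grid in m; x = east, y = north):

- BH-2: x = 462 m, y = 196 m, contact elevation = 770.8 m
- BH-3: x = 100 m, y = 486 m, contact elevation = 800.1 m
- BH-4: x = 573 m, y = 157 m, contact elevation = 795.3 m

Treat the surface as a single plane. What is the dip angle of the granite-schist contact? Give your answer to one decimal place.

39.1°

Two edge vectors: BH-2→BH-3 = (-362, 290, 29.3), BH-2→BH-4 = (111, -39, 24.5).
Normal n = (BH-2→BH-3) × (BH-2→BH-4) = (8247.7, 12121.3, -18072).
So ∂z/∂x = −n_x/n_z = 0.45638 and ∂z/∂y = −n_y/n_z = 0.67072.
Gradient magnitude |∇z| = √(a² + b²) = √(0.20828 + 0.44987) = 0.81127.
True dip = arctan(0.81127) = 39.1°, dipping toward SW (azimuth ≈ 214°).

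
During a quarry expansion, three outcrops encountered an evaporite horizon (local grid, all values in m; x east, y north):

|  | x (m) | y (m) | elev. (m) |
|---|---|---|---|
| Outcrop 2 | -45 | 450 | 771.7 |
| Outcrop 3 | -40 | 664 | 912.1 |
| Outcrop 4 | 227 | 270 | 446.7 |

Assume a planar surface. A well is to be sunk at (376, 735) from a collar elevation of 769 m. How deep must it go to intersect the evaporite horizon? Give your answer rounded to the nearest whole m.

Two edge vectors: Outcrop 2→Outcrop 3 = (5, 214, 140.4), Outcrop 2→Outcrop 4 = (272, -180, -325).
Normal n = (Outcrop 2→Outcrop 3) × (Outcrop 2→Outcrop 4) = (-44278, 39813.8, -59108).
So ∂z/∂x = −n_x/n_z = −0.74910 and ∂z/∂y = −n_y/n_z = 0.67358.
Intercept c from Outcrop 2: 771.7 − 33.71 − 303.11 = 434.88.
At (376, 735): z_contact = −281.7 + 495.1 + 434.88 = 648.3 m.
Depth below ground = 769 − 648.3 = 121 m.

121 m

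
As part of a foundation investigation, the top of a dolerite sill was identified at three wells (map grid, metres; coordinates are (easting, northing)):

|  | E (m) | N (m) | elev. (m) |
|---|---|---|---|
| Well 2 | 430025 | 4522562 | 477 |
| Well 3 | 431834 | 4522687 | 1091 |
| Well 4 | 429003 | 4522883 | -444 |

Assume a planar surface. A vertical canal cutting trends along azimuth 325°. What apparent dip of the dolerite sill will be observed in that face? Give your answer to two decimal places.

Let the plane be z = a·E + b·N + c.
Well 3−Well 2: 1809a + 125b = 614;  Well 4−Well 2: −1022a + 321b = −921.
Solving gives a = 0.44071, b = −1.46601.
Unit vector along 325° is (sin 325°, cos 325°) = (-0.5736, 0.8192).
Slope in that direction = a·(-0.5736) + b·(0.8192) = −1.45367.
Apparent dip = arctan|1.45367| = 55.48° (true dip is 56.8°, so apparent ≤ true as expected).

55.48°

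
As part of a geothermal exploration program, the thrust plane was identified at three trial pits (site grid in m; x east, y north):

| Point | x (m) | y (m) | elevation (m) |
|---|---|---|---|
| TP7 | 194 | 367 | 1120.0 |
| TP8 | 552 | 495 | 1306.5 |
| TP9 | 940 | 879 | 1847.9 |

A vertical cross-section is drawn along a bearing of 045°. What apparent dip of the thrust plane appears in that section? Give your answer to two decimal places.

44.91°

Two edge vectors: TP7→TP8 = (358, 128, 186.5), TP7→TP9 = (746, 512, 727.9).
Normal n = (TP7→TP8) × (TP7→TP9) = (-2316.8, -121459.2, 87808).
So ∂z/∂x = −n_x/n_z = 0.02638 and ∂z/∂y = −n_y/n_z = 1.38324.
Unit vector along 045° is (sin 45°, cos 45°) = (0.7071, 0.7071).
Slope in that direction = a·(0.7071) + b·(0.7071) = 0.99675.
Apparent dip = arctan|0.99675| = 44.91° (true dip is 54.1°, so apparent ≤ true as expected).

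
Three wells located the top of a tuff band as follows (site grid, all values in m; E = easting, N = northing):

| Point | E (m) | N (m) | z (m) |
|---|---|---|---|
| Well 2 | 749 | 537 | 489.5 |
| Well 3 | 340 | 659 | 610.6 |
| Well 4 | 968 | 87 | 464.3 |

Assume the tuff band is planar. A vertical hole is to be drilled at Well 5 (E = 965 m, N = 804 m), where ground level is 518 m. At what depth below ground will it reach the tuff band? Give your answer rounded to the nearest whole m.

127 m

Let the plane be z = a·E + b·N + c.
Well 3−Well 2: −409a + 122b = 121.1;  Well 4−Well 2: 219a − 450b = −25.2.
Solving gives a = −0.32683, b = −0.10306.
Then c = 489.5 − a·749 − b·537 = 789.64.
At (965, 804): z_contact = −315.4 − 82.9 + 789.64 = 391.4 m.
Depth below ground = 518 − 391.4 = 127 m.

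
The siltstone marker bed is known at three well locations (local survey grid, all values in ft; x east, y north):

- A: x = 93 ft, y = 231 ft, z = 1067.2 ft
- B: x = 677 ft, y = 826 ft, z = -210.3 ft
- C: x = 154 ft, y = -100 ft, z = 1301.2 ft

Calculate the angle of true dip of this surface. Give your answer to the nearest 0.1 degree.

57.2°

Let the plane be z = a·x + b·y + c.
B−A: 584a + 595b = −1277.5;  C−A: 61a − 331b = 234.
Solving gives a = −1.23530, b = −0.93460.
Gradient magnitude |∇z| = √(a² + b²) = √(1.52595 + 0.87348) = 1.54901.
True dip = arctan(1.54901) = 57.2°, dipping toward NE (azimuth ≈ 053°).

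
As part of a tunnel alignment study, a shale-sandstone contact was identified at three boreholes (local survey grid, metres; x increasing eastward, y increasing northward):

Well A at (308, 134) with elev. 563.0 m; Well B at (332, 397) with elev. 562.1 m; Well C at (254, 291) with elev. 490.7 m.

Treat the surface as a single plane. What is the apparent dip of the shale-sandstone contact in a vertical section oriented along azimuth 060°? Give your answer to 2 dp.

40.69°

Let the plane be z = a·x + b·y + c.
Well B−Well A: 24a + 263b = −0.9;  Well C−Well A: −54a + 157b = −72.3.
Solving gives a = 1.05028, b = −0.09927.
Unit vector along 060° is (sin 60°, cos 60°) = (0.8660, 0.5000).
Slope in that direction = a·(0.8660) + b·(0.5000) = 0.85994.
Apparent dip = arctan|0.85994| = 40.69° (true dip is 46.5°, so apparent ≤ true as expected).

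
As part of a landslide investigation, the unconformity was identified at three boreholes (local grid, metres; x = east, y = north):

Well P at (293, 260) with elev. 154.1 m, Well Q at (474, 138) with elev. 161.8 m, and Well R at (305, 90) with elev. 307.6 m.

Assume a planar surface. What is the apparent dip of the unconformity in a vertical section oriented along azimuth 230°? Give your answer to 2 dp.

Two edge vectors: Well P→Well Q = (181, -122, 7.7), Well P→Well R = (12, -170, 153.5).
Normal n = (Well P→Well Q) × (Well P→Well R) = (-17418, -27691.1, -29306).
So ∂z/∂x = −n_x/n_z = −0.59435 and ∂z/∂y = −n_y/n_z = −0.94490.
Unit vector along 230° is (sin 230°, cos 230°) = (-0.7660, -0.6428).
Slope in that direction = a·(-0.7660) + b·(-0.6428) = 1.06266.
Apparent dip = arctan|1.06266| = 46.74° (true dip is 48.1°, so apparent ≤ true as expected).

46.74°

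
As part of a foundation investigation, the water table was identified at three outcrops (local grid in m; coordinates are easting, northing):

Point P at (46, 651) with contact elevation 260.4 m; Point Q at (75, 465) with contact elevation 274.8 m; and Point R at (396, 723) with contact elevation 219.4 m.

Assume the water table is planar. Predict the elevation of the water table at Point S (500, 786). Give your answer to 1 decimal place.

203.4 m

Two edge vectors: Point P→Point Q = (29, -186, 14.4), Point P→Point R = (350, 72, -41).
Normal n = (Point P→Point Q) × (Point P→Point R) = (6589.2, 6229, 67188).
So ∂z/∂easting = −n_x/n_z = −0.09807 and ∂z/∂northing = −n_y/n_z = −0.09271.
Intercept c from Point P: 260.4 + 4.51 + 60.35 = 325.27.
At (500, 786): z = −49.0 − 72.9 + 325.27 = 203.4 m.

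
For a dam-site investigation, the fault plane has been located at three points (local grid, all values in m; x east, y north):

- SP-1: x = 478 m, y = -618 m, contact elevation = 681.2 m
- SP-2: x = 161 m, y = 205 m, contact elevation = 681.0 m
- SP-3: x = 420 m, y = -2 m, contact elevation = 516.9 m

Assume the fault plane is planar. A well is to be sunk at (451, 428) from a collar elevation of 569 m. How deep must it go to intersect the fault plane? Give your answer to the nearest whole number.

Two edge vectors: SP-1→SP-2 = (-317, 823, -0.2), SP-1→SP-3 = (-58, 616, -164.3).
Normal n = (SP-1→SP-2) × (SP-1→SP-3) = (-135095.7, -52071.5, -147538).
So ∂z/∂x = −n_x/n_z = −0.91567 and ∂z/∂y = −n_y/n_z = −0.35294.
Intercept c from SP-1: 681.2 + 437.69 − 218.11 = 900.77.
At (451, 428): z_contact = −413.0 − 151.1 + 900.77 = 336.8 m.
Depth below ground = 569 − 336.8 = 232 m.

232 m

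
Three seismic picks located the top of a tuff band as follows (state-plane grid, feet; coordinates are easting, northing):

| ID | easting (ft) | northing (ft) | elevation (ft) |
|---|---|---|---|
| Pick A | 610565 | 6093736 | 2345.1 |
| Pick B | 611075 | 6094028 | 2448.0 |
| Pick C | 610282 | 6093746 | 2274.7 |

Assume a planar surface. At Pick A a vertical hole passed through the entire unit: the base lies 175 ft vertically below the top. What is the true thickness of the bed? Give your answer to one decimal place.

Two edge vectors: Pick A→Pick B = (510, 292, 102.9), Pick A→Pick C = (-283, 10, -70.4).
Normal n = (Pick A→Pick B) × (Pick A→Pick C) = (-21585.8, 6783.3, 87736).
So ∂z/∂easting = −n_x/n_z = 0.24603 and ∂z/∂northing = −n_y/n_z = −0.07731.
|∇z| = √(a²+b²) = 0.25789, so dip δ = arctan(0.25789) = 14.46°.
True thickness = vertical thickness × cos δ = 175 × cos 14.46° = 169.5 ft.

169.5 ft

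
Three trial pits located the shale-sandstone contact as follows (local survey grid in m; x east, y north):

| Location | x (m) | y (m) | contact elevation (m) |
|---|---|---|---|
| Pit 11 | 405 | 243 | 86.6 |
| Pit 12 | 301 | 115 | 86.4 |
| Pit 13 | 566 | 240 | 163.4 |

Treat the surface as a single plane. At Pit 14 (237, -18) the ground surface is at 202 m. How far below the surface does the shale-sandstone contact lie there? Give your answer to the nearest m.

Let the plane be z = a·x + b·y + c.
Pit 12−Pit 11: −104a − 128b = −0.2;  Pit 13−Pit 11: 161a − 3b = 76.8.
Solving gives a = 0.46993, b = −0.38026.
Then c = 86.6 − a·405 − b·243 = −11.32.
At (237, -18): z_contact = 111.4 + 6.8 − 11.32 = 106.9 m.
Depth below ground = 202 − 106.9 = 95 m.

95 m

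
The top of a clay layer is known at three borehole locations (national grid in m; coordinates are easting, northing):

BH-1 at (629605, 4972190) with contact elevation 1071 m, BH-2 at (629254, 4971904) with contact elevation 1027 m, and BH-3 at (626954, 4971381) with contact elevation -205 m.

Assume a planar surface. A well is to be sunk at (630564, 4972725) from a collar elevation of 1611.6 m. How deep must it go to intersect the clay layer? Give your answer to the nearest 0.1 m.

Two edge vectors: BH-1→BH-2 = (-351, -286, -44), BH-1→BH-3 = (-2651, -809, -1276).
Normal n = (BH-1→BH-2) × (BH-1→BH-3) = (329340, -331232, -474227).
So ∂z/∂easting = −n_x/n_z = 0.694477539 and ∂z/∂northing = −n_y/n_z = −0.698467190.
Intercept c from BH-1: 1071 − 437246.53 + 3472911.58 = 3036736.05.
At (630564, 4972725): z_contact = 437912.54 − 3473285.26 + 3036736.05 = 1363.32 m.
Depth below ground = 1611.6 − 1363.32 = 248.3 m.

248.3 m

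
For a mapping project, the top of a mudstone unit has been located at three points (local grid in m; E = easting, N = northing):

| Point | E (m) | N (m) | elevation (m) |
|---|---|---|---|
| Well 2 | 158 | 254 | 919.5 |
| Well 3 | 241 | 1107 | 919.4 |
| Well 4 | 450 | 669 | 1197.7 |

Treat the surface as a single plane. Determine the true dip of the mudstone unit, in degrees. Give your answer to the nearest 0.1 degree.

Two edge vectors: Well 2→Well 3 = (83, 853, -0.1), Well 2→Well 4 = (292, 415, 278.2).
Normal n = (Well 2→Well 3) × (Well 2→Well 4) = (237346.1, -23119.8, -214631).
So ∂z/∂E = −n_x/n_z = 1.10583 and ∂z/∂N = −n_y/n_z = −0.10772.
Gradient magnitude |∇z| = √(a² + b²) = √(1.22287 + 0.01160) = 1.11107.
True dip = arctan(1.11107) = 48.0°, dipping toward W (azimuth ≈ 276°).

48.0°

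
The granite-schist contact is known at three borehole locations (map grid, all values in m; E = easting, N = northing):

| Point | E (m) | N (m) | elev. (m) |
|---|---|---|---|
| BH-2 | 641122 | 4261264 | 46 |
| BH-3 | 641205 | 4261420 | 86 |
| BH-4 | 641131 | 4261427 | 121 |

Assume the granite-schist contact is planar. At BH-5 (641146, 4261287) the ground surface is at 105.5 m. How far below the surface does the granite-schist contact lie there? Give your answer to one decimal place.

Two edge vectors: BH-2→BH-3 = (83, 156, 40), BH-2→BH-4 = (9, 163, 75).
Normal n = (BH-2→BH-3) × (BH-2→BH-4) = (5180, -5865, 12125).
So ∂z/∂E = −n_x/n_z = −0.427216495 and ∂z/∂N = −n_y/n_z = 0.483711340.
Intercept c from BH-2: 46 + 273897.89 − 2061221.72 = −1787277.83.
At (641146, 4261287): z_contact = −273908.15 + 2061232.85 − 1787277.83 = 46.87 m.
Depth below ground = 105.5 − 46.87 = 58.6 m.

58.6 m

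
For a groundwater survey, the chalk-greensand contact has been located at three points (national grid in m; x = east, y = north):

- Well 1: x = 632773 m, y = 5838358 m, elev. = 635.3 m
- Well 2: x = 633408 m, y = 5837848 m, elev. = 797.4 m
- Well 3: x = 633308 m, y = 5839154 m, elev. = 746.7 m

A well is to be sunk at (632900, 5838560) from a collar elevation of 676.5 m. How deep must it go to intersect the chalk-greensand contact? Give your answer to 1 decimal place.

Let the plane be z = a·x + b·y + c.
Well 2−Well 1: 635a − 510b = 162.1;  Well 3−Well 1: 535a + 796b = 111.4.
Solving gives a = 0.238780948, b = −0.020537447.
Then c = 635.3 − a·632773 − b·5838358 = −30553.87.
At (632900, 5838560): z_contact = 151124.46 − 119909.11 − 30553.87 = 661.48 m.
Depth below ground = 676.5 − 661.48 = 15.0 m.

15.0 m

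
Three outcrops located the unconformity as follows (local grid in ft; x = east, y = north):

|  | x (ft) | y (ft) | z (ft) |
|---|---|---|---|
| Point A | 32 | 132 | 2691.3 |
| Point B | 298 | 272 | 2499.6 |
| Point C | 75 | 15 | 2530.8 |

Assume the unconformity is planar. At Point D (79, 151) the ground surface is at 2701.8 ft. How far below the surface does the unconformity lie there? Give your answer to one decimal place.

Let the plane be z = a·x + b·y + c.
Point B−Point A: 266a + 140b = −191.7;  Point C−Point A: 43a − 117b = −160.5.
Solving gives a = −1.20884, b = 0.92752.
Then c = 2691.3 − a·32 − b·132 = 2607.55.
At (79, 151): z_contact = −95.50 + 140.06 + 2607.55 = 2652.11 ft.
Depth below ground = 2701.8 − 2652.11 = 49.7 ft.

49.7 ft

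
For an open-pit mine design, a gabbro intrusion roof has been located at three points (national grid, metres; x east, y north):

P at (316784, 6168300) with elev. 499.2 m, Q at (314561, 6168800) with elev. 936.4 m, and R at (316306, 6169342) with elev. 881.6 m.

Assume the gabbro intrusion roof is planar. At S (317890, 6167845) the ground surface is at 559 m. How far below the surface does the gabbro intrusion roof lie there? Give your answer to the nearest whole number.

Let the plane be z = a·x + b·y + c.
Q−P: −2223a + 500b = 437.2;  R−P: −478a + 1042b = 382.4.
Solving gives a = −0.12725846, b = 0.30860888.
Then c = 499.2 − a·316784 − b·6168300 = −1862779.53.
At (317890, 6167845): z_contact = −40454.2 + 1903451.8 − 1862779.53 = 218.0 m.
Depth below ground = 559 − 218.0 = 341 m.

341 m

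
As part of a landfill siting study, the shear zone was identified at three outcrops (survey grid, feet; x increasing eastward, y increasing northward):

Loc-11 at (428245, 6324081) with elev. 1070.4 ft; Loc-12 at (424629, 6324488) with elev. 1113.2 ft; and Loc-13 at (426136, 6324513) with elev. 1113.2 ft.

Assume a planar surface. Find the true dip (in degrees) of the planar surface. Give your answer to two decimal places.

5.24°

Let the plane be z = a·x + b·y + c.
Loc-12−Loc-11: −3616a + 407b = 42.8;  Loc-13−Loc-11: −2109a + 432b = 42.8.
Solving gives a = −0.00152, b = 0.09165.
Gradient magnitude |∇z| = √(a² + b²) = √(0.00000 + 0.00840) = 0.09166.
True dip = arctan(0.09166) = 5.24°, dipping toward S (azimuth ≈ 179°).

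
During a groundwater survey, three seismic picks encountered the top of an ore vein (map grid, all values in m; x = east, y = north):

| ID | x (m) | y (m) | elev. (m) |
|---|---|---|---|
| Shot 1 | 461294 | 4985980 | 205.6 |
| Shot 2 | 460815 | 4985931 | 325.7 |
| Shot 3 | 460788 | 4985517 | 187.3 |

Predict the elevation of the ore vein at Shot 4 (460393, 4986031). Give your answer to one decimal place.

Let the plane be z = a·x + b·y + c.
Shot 2−Shot 1: −479a − 49b = 120.1;  Shot 3−Shot 1: −506a − 463b = −18.3.
Solving gives a = −0.286842012, b = 0.353006605.
Then c = 205.6 − a·461294 − b·4985980 = −1627559.77.
At (460393, 4986031): z = −132060.1 + 1760101.9 − 1627559.77 = 482.0 m.

482.0 m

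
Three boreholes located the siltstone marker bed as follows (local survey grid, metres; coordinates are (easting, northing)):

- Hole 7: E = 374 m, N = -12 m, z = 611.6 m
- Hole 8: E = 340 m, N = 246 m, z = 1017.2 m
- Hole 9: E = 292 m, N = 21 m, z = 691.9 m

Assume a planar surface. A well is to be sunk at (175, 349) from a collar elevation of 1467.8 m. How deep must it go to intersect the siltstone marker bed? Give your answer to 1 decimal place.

233.3 m

Two edge vectors: Hole 7→Hole 8 = (-34, 258, 405.6), Hole 7→Hole 9 = (-82, 33, 80.3).
Normal n = (Hole 7→Hole 8) × (Hole 7→Hole 9) = (7332.6, -30529, 20034).
So ∂z/∂E = −n_x/n_z = −0.36601 and ∂z/∂N = −n_y/n_z = 1.52386.
Intercept c from Hole 7: 611.6 + 136.89 + 18.29 = 766.77.
At (175, 349): z_contact = −64.05 + 531.83 + 766.77 = 1234.55 m.
Depth below ground = 1467.8 − 1234.55 = 233.3 m.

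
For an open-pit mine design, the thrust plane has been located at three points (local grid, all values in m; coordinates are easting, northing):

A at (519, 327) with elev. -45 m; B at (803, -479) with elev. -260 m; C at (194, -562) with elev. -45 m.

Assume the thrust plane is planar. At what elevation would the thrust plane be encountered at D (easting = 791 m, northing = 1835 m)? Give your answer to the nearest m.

59 m

Let the plane be z = a·easting + b·northing + c.
B−A: 284a − 806b = −215;  C−A: −325a − 889b = 0.
Solving gives a = −0.37155, b = 0.13583.
Then c = -45 − a·519 − b·327 = 103.42.
At (791, 1835): z = −293.9 + 249.2 + 103.42 = 58.8 m.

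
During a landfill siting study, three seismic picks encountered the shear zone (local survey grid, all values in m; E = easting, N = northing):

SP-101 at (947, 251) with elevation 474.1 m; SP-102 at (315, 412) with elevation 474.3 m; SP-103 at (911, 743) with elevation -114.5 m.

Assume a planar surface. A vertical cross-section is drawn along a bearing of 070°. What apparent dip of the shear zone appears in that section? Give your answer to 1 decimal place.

Two edge vectors: SP-101→SP-102 = (-632, 161, 0.2), SP-101→SP-103 = (-36, 492, -588.6).
Normal n = (SP-101→SP-102) × (SP-101→SP-103) = (-94863, -372002.4, -305148).
So ∂z/∂E = −n_x/n_z = −0.31088 and ∂z/∂N = −n_y/n_z = −1.21909.
Unit vector along 070° is (sin 70°, cos 70°) = (0.9397, 0.3420).
Slope in that direction = a·(0.9397) + b·(0.3420) = −0.70908.
Apparent dip = arctan|0.70908| = 35.3° (true dip is 51.5°, so apparent ≤ true as expected).

35.3°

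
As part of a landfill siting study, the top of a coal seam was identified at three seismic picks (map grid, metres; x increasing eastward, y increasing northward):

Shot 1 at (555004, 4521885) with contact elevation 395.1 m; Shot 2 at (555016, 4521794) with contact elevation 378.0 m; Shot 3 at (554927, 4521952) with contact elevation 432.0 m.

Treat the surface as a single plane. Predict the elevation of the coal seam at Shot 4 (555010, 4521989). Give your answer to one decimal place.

407.6 m

Let the plane be z = a·x + b·y + c.
Shot 2−Shot 1: 12a − 91b = −17.1;  Shot 3−Shot 1: −77a + 67b = 36.9.
Solving gives a = −0.356633887, b = 0.140883443.
Then c = 395.1 − a·555004 − b·4521885 = −438730.40.
At (555010, 4521989): z = −197935.4 + 637073.4 − 438730.40 = 407.6 m.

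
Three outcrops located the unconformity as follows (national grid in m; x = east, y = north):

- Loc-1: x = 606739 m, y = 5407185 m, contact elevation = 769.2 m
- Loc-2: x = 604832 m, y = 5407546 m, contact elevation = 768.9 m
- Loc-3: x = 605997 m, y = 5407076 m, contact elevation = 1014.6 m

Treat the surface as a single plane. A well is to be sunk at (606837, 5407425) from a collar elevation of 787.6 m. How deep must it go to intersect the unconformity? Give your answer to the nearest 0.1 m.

272.8 m

Let the plane be z = a·x + b·y + c.
Loc-2−Loc-1: −1907a + 361b = −0.3;  Loc-3−Loc-1: −742a − 109b = 245.4.
Solving gives a = −0.186151033, b = −0.984182879.
Then c = 769.2 − a·606739 − b·5407185 = 5435373.19.
At (606837, 5407425): z_contact = −112963.33 − 5321895.10 + 5435373.19 = 514.75 m.
Depth below ground = 787.6 − 514.75 = 272.8 m.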